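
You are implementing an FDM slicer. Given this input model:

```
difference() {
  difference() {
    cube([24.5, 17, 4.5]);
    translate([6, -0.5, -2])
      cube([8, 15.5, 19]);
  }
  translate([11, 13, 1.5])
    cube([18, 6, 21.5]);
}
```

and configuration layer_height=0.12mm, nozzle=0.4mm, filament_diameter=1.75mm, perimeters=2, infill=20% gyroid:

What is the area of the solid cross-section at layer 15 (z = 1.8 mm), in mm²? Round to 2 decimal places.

At z = 1.8 mm: the cube (footprint 24.5×17) is included at this height (area 416.50 mm²); the 8×15.5 cube at (6, -0.5) contributes its full rectangle (area 124.00 mm²); Subtracting the remaining from the first: starting from the 24.5×17 cube (416.50 mm²), the 8×15.5 cube at (6, -0.5) partially overlaps it — only the 120.00 mm² overlap (of its 124.00 mm²) is removed, clipping the outline — area = 296.50 mm²; the cube at (11, 13) is present — its section is the full 18×6 rectangle (area 108.00 mm²); Subtracting the remaining from the first: starting from the result so far (296.50 mm²), the 18×6 cube at (11, 13) partially overlaps it — only the 48.00 mm² overlap (of its 108.00 mm²) is removed, clipping the outline — area = 248.50 mm². Overall, the cross-section has 2 separate islands. Net area = 248.50 mm².

248.50 mm²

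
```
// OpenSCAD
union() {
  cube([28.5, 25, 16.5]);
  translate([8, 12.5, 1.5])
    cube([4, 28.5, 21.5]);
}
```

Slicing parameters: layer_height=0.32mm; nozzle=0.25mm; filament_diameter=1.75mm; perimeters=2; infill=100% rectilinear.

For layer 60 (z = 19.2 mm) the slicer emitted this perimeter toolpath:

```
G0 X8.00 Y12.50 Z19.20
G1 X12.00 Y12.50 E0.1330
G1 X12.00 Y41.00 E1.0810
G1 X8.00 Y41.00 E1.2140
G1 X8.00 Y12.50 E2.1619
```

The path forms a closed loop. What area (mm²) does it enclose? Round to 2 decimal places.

114.00 mm²

Apply the shoelace formula to the sequence of (X, Y) vertices; enclosed area = 114.00 mm².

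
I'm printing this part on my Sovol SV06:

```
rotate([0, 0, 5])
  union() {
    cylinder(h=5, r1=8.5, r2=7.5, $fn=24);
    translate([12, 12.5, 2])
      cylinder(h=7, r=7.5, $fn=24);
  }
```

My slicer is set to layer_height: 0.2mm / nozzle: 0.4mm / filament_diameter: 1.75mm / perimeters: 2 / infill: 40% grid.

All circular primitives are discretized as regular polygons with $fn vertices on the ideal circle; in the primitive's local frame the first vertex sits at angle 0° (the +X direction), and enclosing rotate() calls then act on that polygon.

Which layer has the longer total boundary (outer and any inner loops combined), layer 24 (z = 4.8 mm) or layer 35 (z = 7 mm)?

layer 24 (z = 4.8 mm)

Layer 24 (z = 4.8): the cone: at t=0.960 of its height the radius interpolates to r₁+(r₂−r₁)t = 7.540, giving a regular 24-gon of that circumradius (perimeter = 2·24·7.540·sin(180°/24) = 47.24 mm); the cylinder at (12, 12.5): section is a regular 24-gon, circumradius r=7.5 (perimeter = 2·24·7.500·sin(180°/24) = 46.99 mm); Combining (union): the 2 present regions are separate (no shared area or edge), so areas and boundary lengths simply add and each stays a separate island — boundary = 94.23 mm; (whole slice rotated 5° about Z — lengths, areas and connectivity unchanged). So its perimeter = 94.23 mm. Layer 35 (z = 7): the cone is absent (z outside [0, 5]); the cylinder at (12, 12.5): section is a regular 24-gon, circumradius r=7.5 (perimeter = 2·24·7.500·sin(180°/24) = 46.99 mm); Merging all regions: only the r=7.5 cylinder at (12, 12.5) is present, so the union is just that shape — boundary = 46.99 mm; (whole slice rotated 5° about Z — lengths, areas and connectivity unchanged). So its perimeter = 46.99 mm. Layer 24 is larger (94.23 vs 46.99 mm).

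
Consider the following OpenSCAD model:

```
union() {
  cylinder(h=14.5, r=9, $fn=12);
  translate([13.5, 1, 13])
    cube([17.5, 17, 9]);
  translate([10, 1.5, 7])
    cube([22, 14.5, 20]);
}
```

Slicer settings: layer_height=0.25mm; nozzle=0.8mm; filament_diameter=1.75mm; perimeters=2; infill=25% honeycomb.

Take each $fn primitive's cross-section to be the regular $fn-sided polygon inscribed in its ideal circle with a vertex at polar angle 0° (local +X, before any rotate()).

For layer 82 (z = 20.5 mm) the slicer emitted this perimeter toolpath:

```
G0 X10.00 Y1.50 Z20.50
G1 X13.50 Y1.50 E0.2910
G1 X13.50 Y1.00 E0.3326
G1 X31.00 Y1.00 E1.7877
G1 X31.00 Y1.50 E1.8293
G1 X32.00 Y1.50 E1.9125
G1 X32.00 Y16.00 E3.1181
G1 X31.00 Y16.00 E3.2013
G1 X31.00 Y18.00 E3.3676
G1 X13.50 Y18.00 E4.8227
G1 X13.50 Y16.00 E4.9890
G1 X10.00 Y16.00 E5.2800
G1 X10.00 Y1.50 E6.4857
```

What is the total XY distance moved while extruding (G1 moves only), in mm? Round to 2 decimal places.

78.00 mm

Sum the Euclidean lengths of each G1 segment: total = 78.00 mm.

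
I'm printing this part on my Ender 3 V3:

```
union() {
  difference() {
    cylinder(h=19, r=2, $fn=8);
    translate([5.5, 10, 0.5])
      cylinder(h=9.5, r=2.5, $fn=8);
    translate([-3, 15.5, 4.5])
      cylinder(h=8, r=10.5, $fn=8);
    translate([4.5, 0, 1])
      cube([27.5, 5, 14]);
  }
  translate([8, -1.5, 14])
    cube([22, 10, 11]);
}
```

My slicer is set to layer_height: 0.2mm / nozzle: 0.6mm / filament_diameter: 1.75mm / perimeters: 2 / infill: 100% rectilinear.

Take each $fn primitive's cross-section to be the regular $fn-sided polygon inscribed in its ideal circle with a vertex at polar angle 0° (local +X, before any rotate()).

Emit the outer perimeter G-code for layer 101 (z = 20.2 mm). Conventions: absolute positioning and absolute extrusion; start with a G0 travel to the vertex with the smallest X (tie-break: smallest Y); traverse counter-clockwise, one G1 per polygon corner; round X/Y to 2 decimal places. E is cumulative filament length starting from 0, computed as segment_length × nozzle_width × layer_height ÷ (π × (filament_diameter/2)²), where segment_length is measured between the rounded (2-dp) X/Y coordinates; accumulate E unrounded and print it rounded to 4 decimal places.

G0 X8.00 Y-1.50 Z20.20
G1 X30.00 Y-1.50 E1.0976
G1 X30.00 Y8.50 E1.5965
G1 X8.00 Y8.50 E2.6941
G1 X8.00 Y-1.50 E3.1930

At z = 20.2 mm: the cylinder does not reach this height (z outside [0, 19]); the cylinder at (5.5, 10) does not reach this height (z outside [0.5, 10]); the cylinder at (-3, 15.5) is not intersected at this z (z outside [4.5, 12.5]); the cube at (4.5, 0) is absent (z outside [1, 15]); Taking the first minus the rest: the first operand is absent here, so nothing remains; the cube at (8, -1.5) is present — its section is the full 22×10 rectangle; Merging all regions: only the 22×10 cube at (8, -1.5) is present, so the union is just that shape — 1 connected region. The outline is a single polygon with 4 vertices. Extrusion per mm of travel: 0.6 × 0.2 / (π × 0.875²) = 0.049890. Accumulating E over each segment gives final E = 3.1930.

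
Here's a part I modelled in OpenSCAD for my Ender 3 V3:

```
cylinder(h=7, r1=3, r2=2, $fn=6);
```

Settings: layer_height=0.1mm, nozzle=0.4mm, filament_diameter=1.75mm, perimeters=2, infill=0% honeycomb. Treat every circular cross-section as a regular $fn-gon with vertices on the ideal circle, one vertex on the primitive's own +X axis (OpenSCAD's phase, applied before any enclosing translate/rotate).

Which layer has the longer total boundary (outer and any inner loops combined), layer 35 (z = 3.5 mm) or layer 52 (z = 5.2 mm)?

layer 35 (z = 3.5 mm)

Layer 35 (z = 3.5): the cone contributes a regular 6-gon of circumradius 2.500 (interpolated between r1=3 and r2=2 at t=0.500) (perimeter = 2·6·2.500·sin(180°/6) = 15.00 mm). So its perimeter = 15.00 mm. Layer 52 (z = 5.2): the cone (r1=3→r2=2) has section circumradius 2.257 here — a regular 6-gon (perimeter = 2·6·2.257·sin(180°/6) = 13.54 mm). So its perimeter = 13.54 mm. Layer 35 is larger (15.00 vs 13.54 mm).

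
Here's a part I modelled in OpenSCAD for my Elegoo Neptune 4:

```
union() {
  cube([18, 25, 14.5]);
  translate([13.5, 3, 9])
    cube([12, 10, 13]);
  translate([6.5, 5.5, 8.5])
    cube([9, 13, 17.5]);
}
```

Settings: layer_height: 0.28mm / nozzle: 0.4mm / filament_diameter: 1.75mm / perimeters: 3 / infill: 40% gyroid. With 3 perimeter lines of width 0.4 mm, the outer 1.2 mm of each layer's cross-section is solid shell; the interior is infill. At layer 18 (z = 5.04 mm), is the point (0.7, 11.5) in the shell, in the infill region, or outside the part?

At z = 5.04 mm: the 18×25 cube contributes its full rectangle; the cube at (13.5, 3) is absent (z outside [9, 22]); the cube at (6.5, 5.5) is not intersected at this z (z outside [8.5, 26]); Taking the union: only the 18×25 cube is present, so the union is just that shape — 1 connected region. Overall, the cross-section is a single solid region. The nearest boundary edge runs (0.00, 25.00)→(0.00, 0.00); distance from the point to it = 0.70 mm. The point is inside the cross-section, 0.70 mm from the nearest boundary — within the 1.2 mm shell band (3 × 0.4).

shell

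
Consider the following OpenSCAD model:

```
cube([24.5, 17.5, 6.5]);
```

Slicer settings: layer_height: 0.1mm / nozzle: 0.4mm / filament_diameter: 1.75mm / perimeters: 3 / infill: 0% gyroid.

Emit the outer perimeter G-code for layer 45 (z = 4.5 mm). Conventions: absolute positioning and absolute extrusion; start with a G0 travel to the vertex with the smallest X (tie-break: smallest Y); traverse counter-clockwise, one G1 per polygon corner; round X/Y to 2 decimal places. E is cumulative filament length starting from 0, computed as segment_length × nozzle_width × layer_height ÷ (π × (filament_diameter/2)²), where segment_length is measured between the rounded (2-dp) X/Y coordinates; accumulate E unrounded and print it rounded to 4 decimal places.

G0 X0.00 Y0.00 Z4.50
G1 X24.50 Y0.00 E0.4074
G1 X24.50 Y17.50 E0.6985
G1 X0.00 Y17.50 E1.1059
G1 X0.00 Y0.00 E1.3969

At z = 4.5 mm: the 24.5×17.5 cube contributes its full rectangle. The outline is a single polygon with 4 vertices. Extrusion per mm of travel: 0.4 × 0.1 / (π × 0.875²) = 0.016630. Accumulating E over each segment gives final E = 1.3969.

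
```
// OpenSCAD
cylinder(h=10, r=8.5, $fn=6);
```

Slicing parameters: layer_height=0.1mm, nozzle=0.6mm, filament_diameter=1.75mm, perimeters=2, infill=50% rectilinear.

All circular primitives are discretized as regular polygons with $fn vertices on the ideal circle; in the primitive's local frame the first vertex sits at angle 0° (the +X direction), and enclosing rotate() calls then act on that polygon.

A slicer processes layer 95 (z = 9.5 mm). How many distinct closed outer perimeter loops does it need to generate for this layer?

At z = 9.5 mm: the r=8.5 cylinder contributes a regular 6-gon of circumradius 8.5. The result has 1 disconnected region.

1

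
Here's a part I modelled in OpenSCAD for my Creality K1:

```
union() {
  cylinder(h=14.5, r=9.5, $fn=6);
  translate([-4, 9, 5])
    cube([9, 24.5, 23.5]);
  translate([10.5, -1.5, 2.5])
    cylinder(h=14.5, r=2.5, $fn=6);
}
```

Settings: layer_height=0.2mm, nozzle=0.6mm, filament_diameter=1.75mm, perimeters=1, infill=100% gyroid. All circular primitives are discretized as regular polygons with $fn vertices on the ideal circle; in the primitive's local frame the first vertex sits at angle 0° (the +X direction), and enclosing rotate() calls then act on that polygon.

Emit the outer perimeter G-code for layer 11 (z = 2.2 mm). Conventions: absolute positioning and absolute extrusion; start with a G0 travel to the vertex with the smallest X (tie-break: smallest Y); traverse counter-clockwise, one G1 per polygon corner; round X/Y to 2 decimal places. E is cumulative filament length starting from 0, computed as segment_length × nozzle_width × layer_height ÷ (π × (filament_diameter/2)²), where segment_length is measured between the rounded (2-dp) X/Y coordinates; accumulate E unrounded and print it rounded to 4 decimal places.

G0 X-9.50 Y0.00 Z2.20
G1 X-4.75 Y-8.23 E0.4741
G1 X4.75 Y-8.23 E0.9480
G1 X9.50 Y0.00 E1.4221
G1 X4.75 Y8.23 E1.8962
G1 X-4.75 Y8.23 E2.3701
G1 X-9.50 Y0.00 E2.8442

At z = 2.2 mm: the r=9.5 cylinder contributes a regular 6-gon of circumradius 9.5; the cube at (-4, 9) does not reach this height (z outside [5, 28.5]); the cylinder at (10.5, -1.5) is not intersected at this z (z outside [2.5, 17]); Merging all regions: only the r=9.5 cylinder is present, so the union is just that shape — 1 connected region. The outline is a single polygon with 6 vertices. Extrusion per mm of travel: 0.6 × 0.2 / (π × 0.875²) = 0.049890. Accumulating E over each segment gives final E = 2.8442.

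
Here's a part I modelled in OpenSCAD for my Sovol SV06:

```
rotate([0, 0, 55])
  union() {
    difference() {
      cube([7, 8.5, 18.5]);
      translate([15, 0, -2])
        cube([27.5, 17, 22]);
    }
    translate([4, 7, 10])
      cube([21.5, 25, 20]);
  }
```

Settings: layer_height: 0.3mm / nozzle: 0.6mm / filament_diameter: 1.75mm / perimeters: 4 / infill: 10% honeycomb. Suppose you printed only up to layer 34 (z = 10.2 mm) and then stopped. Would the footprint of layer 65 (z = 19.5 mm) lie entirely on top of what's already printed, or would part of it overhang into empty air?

entirely on top

Compare the two slices. At z = 10.2: the 7×8.5 cube contributes its full rectangle (area 59.50 mm²); the cube at (15, 0) (footprint 27.5×17) is included at this height (area 467.50 mm²); Subtracting the remaining from the first: starting from the 7×8.5 cube (59.50 mm²), the 27.5×17 cube at (15, 0) misses the remaining region (no effect) — area = 59.50 mm²; the cube at (4, 7) is present — its section is the full 21.5×25 rectangle (area 537.50 mm²); Merging all regions: the regions partially overlap — summed areas 597.00 mm² minus the doubly-counted overlap 4.50 mm² gives 592.50 mm² — area = 592.50 mm²; (whole slice rotated 55° about Z — lengths, areas and connectivity unchanged). At z = 19.5: the cube is absent (z outside [0, 18.5]); the 27.5×17 cube at (15, 0) contributes its full rectangle (area 467.50 mm²); Subtracting the remaining from the first: the first operand is absent here, so nothing remains; the cube at (4, 7) (footprint 21.5×25) is included at this height (area 537.50 mm²); Combining (union): only the 21.5×25 cube at (4, 7) is present, so the union is just that shape — area = 537.50 mm²; (whole slice rotated 55° about Z — lengths, areas and connectivity unchanged). Checking containment: the cross-section at z = 19.5 is a subset of the cross-section at z = 10.2.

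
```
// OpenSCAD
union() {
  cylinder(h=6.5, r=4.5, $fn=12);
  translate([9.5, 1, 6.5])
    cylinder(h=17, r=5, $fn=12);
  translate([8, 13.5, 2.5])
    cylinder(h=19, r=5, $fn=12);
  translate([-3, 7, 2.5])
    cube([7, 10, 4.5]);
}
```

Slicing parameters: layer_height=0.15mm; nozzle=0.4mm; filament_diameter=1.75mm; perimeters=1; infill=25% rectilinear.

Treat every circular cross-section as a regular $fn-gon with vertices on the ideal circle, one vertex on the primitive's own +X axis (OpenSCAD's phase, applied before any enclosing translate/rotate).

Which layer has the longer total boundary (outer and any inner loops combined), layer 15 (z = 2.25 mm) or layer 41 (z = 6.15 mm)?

layer 41 (z = 6.15 mm)

Layer 15 (z = 2.25): the r=4.5 cylinder contributes a regular 12-gon of circumradius 4.5 (perimeter = 2·12·4.500·sin(180°/12) = 27.95 mm); the cylinder at (9.5, 1) is absent (z outside [6.5, 23.5]); the cylinder at (8, 13.5) does not reach this height (z outside [2.5, 21.5]); the cube at (-3, 7) is absent (z outside [2.5, 7]); Merging all regions: only the r=4.5 cylinder is present, so the union is just that shape — boundary = 27.95 mm. So its perimeter = 27.95 mm. Layer 41 (z = 6.15): the cylinder: section is a regular 12-gon, circumradius r=4.5 (perimeter = 2·12·4.500·sin(180°/12) = 27.95 mm); the cylinder at (9.5, 1) is absent (z outside [6.5, 23.5]); the r=5 cylinder at (8, 13.5) gives a regular 12-gon of circumradius 5 (constant along its height) (perimeter = 2·12·5.000·sin(180°/12) = 31.06 mm); the 7×10 cube at (-3, 7) contributes its full rectangle (perimeter 34.00 mm); Taking the union: the regions partially overlap (shared area 3.43 mm²), so the edge portions inside another operand are dropped and the merged outline is re-measured after clipping — boundary = 81.24 mm. So its perimeter = 81.24 mm. Layer 41 is larger (81.24 vs 27.95 mm).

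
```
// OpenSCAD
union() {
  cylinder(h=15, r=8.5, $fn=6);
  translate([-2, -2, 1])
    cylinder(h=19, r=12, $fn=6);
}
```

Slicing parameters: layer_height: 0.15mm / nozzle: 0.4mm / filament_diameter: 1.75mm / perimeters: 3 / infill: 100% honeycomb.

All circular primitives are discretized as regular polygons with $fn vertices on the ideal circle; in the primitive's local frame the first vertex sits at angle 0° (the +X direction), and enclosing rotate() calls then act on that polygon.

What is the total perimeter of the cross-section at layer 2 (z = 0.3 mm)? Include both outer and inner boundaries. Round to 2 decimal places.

At z = 0.3 mm: the r=8.5 cylinder contributes a regular 6-gon of circumradius 8.5 (perimeter = 2·6·8.500·sin(180°/6) = 51.00 mm); the cylinder at (-2, -2) is absent (z outside [1, 20]); Merging all regions: only the r=8.5 cylinder is present, so the union is just that shape — boundary = 51.00 mm. Overall, the cross-section is a single solid region. Total boundary length (outer) = 51.00 mm.

51.00 mm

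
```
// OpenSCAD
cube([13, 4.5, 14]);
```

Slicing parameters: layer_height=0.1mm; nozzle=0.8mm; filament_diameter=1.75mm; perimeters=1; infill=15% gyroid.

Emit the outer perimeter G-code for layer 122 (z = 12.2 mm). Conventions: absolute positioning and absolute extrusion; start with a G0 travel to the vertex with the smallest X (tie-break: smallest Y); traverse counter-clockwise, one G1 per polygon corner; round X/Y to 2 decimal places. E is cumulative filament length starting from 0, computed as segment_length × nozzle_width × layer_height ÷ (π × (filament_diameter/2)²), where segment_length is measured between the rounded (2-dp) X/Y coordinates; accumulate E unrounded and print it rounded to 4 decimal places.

At z = 12.2 mm: the 13×4.5 cube contributes its full rectangle. The outline is a single polygon with 4 vertices. Extrusion per mm of travel: 0.8 × 0.1 / (π × 0.875²) = 0.033260. Accumulating E over each segment gives final E = 1.1641.

G0 X0.00 Y0.00 Z12.20
G1 X13.00 Y0.00 E0.4324
G1 X13.00 Y4.50 E0.5821
G1 X0.00 Y4.50 E1.0144
G1 X0.00 Y0.00 E1.1641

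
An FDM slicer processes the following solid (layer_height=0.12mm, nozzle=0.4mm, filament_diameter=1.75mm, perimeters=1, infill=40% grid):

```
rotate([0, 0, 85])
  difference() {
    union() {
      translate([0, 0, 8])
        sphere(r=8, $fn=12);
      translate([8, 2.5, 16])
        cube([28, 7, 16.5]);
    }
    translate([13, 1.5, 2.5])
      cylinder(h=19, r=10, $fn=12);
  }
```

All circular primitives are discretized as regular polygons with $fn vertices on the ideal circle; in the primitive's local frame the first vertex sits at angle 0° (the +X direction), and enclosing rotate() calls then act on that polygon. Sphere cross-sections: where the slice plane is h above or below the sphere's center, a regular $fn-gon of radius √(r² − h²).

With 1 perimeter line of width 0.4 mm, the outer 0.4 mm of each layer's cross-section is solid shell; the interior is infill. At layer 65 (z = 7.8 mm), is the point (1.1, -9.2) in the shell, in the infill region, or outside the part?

outside

At z = 7.8 mm: the r=8 sphere contributes a regular 12-gon of circumradius √(8²−0.2²) = 7.997; the cube at (8, 2.5) does not reach this height (z outside [16, 32.5]); Combining (union): only the r=8 sphere is present, so the union is just that shape — 1 connected region; the cylinder at (13, 1.5): section is a regular 12-gon, circumradius r=10; After the difference (first − rest): starting from the result so far, the r=10 cylinder at (13, 1.5) partially overlaps it — only the 35.97 mm² overlap (of its 300.00 mm²) is removed, clipping the outline — 1 connected region; (rotated 85° about Z; rotation is an isometry so areas/perimeters/island counts are preserved). Overall, the cross-section is a single solid region. Undo the 85° rotation: the query point maps to (-9.069, -1.898) in the un-rotated model frame. The nearest boundary edge runs (-6.93, -4.00)→(-8.00, 0.00); distance from the point to it = 1.53 mm. The point is not inside any of the regions above, so it lies outside the cross-section (1.53 mm from the nearest boundary).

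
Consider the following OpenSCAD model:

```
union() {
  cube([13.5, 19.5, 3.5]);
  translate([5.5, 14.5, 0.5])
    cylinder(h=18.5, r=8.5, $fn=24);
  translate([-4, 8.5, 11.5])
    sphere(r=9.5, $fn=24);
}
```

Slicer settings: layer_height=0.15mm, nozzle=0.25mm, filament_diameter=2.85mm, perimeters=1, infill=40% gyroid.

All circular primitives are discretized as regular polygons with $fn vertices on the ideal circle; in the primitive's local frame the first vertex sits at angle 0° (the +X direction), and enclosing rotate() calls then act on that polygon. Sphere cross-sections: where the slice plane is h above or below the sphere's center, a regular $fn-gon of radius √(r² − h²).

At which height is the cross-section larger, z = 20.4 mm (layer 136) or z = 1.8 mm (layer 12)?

layer 12 (z = 1.8 mm)

Layer 136 (z = 20.4): the cube is absent (z outside [0, 3.5]); the cylinder at (5.5, 14.5) is not intersected at this z (z outside [0.5, 19]); the sphere at (-4, 8.5): section is a regular 24-gon, circumradius = √(r²−h²) = √(9.5²−8.9²) = 3.323 (area = (24/2)·3.323²·sin(360°/24) = 34.29 mm²); Merging all regions: only the r=9.5 sphere at (-4, 8.5) is present, so the union is just that shape — area = 34.29 mm². So its area = 34.29 mm². Layer 12 (z = 1.8): the cube (footprint 13.5×19.5) is included at this height (area 263.25 mm²); the r=8.5 cylinder at (5.5, 14.5) gives a regular 24-gon of circumradius 8.5 (constant along its height) (area = (24/2)·8.500²·sin(360°/24) = 224.40 mm²); the sphere at (-4, 8.5) is absent (|z−center|=9.700 > r=9.5); Combining (union): the regions partially overlap — summed areas 487.65 mm² minus the doubly-counted overlap 164.52 mm² gives 323.13 mm² — area = 323.13 mm². So its area = 323.13 mm². Layer 12 is larger (323.13 vs 34.29 mm²).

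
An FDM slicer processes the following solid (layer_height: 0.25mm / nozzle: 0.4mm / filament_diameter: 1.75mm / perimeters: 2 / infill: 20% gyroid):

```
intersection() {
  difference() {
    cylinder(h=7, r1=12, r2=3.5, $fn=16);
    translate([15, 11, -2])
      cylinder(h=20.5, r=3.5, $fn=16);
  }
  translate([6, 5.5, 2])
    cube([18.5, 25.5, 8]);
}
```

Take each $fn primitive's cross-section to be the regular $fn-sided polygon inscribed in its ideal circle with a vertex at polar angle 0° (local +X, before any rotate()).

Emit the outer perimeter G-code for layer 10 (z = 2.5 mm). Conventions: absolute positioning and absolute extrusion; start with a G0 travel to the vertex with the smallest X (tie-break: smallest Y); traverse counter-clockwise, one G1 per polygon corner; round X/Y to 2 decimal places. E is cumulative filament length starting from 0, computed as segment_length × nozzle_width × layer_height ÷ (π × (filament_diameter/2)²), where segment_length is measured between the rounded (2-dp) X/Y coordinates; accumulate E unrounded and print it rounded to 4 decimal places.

G0 X6.00 Y5.50 Z2.50
G1 X6.90 Y5.50 E0.0374
G1 X6.34 Y6.34 E0.0794
G1 X6.00 Y6.57 E0.0965
G1 X6.00 Y5.50 E0.1409

At z = 2.5 mm: the cone (r1=12→r2=3.5) has section circumradius 8.964 here — a regular 16-gon; the cylinder at (15, 11): section is a regular 16-gon, circumradius r=3.5; Taking the first minus the rest: starting from the cone, the r=3.5 cylinder at (15, 11) misses the remaining region (no effect) — 1 connected region; the cube at (6, 5.5) is present — its section is the full 18.5×25.5 rectangle; Taking the intersection: the 18.5×25.5 cube at (6, 5.5) partially overlaps that combined region; clipping to the common part keeps 0.56 mm² — 1 connected region. The outline is a single polygon with 4 vertices. Extrusion per mm of travel: 0.4 × 0.25 / (π × 0.875²) = 0.041575. Accumulating E over each segment gives final E = 0.1409.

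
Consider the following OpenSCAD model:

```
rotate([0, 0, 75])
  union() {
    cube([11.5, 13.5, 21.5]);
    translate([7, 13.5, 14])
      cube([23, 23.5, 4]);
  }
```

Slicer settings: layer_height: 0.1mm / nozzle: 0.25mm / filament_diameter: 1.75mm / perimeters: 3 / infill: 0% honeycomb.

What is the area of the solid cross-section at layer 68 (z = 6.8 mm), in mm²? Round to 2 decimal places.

155.25 mm²

At z = 6.8 mm: the 11.5×13.5 cube contributes its full rectangle (area 155.25 mm²); the cube at (7, 13.5) is not intersected at this z (z outside [14, 18]); Combining (union): only the 11.5×13.5 cube is present, so the union is just that shape — area = 155.25 mm²; (rotated 75° about Z; rotation is an isometry so areas/perimeters/island counts are preserved). Overall, the cross-section is a single solid region. Net area = 155.25 mm².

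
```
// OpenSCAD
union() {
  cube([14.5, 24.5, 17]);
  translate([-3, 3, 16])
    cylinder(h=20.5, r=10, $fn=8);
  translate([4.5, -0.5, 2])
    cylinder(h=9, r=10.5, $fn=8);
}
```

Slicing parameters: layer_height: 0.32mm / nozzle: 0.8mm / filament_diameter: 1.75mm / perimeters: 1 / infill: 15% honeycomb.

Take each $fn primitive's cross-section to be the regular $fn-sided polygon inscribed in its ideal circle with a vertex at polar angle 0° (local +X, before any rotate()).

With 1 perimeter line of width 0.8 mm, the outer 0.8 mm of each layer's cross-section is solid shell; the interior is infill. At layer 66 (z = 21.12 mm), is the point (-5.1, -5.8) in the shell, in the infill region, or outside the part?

shell

At z = 21.12 mm: the cube is absent (z outside [0, 17]); the r=10 cylinder at (-3, 3) contributes a regular 8-gon of circumradius 10; the cylinder at (4.5, -0.5) is absent (z outside [2, 11]); Taking the union: only the r=10 cylinder at (-3, 3) is present, so the union is just that shape — 1 connected region. Overall, the cross-section is a single solid region. The nearest boundary edge runs (-10.07, -4.07)→(-3.00, -7.00); distance from the point to it = 0.31 mm. The point is inside the cross-section, 0.31 mm from the nearest boundary — within the 0.8 mm shell band (1 × 0.8).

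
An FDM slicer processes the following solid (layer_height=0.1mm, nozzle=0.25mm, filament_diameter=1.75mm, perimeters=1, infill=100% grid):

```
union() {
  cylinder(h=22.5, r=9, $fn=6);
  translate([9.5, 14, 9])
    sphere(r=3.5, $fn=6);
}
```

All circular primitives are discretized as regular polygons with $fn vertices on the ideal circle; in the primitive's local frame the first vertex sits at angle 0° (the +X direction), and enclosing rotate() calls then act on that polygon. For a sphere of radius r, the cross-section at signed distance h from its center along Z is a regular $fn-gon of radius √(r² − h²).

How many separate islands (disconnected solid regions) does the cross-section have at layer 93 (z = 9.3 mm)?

2

At z = 9.3 mm: the cylinder: section is a regular 6-gon, circumradius r=9; the r=3.5 sphere at (9.5, 14) slices to a regular 6-gon of circumradius 3.487 (√(r²−h²) with h=0.3 from center); Combining (union): the 2 present regions are separate (no shared area or edge), so areas and boundary lengths simply add and each stays a separate island — 2 connected regions. Overall, the cross-section has 2 separate islands. Island count = 2.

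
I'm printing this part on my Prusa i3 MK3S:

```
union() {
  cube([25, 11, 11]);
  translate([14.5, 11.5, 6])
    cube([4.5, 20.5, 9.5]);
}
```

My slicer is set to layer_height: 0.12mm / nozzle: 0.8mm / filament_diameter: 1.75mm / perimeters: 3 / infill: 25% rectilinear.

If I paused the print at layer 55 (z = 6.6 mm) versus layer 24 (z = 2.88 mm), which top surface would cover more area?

layer 55 (z = 6.6 mm)

Layer 55 (z = 6.6): the cube is present — its section is the full 25×11 rectangle (area 275.00 mm²); the 4.5×20.5 cube at (14.5, 11.5) contributes its full rectangle (area 92.25 mm²); Combining (union): the 2 present regions are separate (no shared area or edge), so areas and boundary lengths simply add and each stays a separate island — area = 367.25 mm². So its area = 367.25 mm². Layer 24 (z = 2.88): the 25×11 cube contributes its full rectangle (area 275.00 mm²); the cube at (14.5, 11.5) is not intersected at this z (z outside [6, 15.5]); Taking the union: only the 25×11 cube is present, so the union is just that shape — area = 275.00 mm². So its area = 275.00 mm². Layer 55 is larger (367.25 vs 275.00 mm²).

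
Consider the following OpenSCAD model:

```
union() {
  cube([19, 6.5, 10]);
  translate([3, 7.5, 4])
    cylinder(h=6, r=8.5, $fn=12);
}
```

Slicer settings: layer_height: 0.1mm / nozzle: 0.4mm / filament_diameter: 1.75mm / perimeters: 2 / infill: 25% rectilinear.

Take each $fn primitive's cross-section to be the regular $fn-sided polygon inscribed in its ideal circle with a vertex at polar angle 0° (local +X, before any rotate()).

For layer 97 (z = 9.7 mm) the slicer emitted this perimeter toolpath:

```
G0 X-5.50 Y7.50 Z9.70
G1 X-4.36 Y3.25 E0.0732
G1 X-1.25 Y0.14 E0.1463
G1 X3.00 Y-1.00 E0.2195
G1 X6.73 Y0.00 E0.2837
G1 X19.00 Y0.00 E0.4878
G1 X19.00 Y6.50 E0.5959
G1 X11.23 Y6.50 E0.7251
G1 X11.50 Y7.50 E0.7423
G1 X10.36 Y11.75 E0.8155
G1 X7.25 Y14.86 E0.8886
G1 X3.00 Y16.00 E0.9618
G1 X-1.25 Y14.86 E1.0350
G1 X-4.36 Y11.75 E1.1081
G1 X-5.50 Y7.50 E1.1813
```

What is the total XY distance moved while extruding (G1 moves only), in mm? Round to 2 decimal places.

71.03 mm

Sum the Euclidean lengths of each G1 segment: total = 71.03 mm.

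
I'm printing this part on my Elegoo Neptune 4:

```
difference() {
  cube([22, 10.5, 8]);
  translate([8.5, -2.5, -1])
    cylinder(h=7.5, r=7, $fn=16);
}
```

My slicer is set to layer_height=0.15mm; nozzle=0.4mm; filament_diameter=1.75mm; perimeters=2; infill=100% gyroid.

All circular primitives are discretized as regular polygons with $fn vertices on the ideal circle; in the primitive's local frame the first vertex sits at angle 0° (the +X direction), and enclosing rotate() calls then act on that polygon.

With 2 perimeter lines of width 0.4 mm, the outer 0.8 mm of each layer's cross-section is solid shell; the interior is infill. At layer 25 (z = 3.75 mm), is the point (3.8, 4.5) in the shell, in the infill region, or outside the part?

At z = 3.75 mm: the cube is present — its section is the full 22×10.5 rectangle; the r=7 cylinder at (8.5, -2.5) contributes a regular 16-gon of circumradius 7; Taking the first minus the rest: starting from the 22×10.5 cube, the r=7 cylinder at (8.5, -2.5) partially overlaps it — only the 41.25 mm² overlap (of its 150.01 mm²) is removed, clipping the outline — 1 connected region. Overall, the cross-section is a single solid region. The nearest boundary edge runs (5.82, 3.97)→(3.55, 2.45); distance from the point to it = 1.57 mm. The point is inside the cross-section and 1.57 mm from the nearest boundary — more than the 0.8 mm shell width (2 × 0.4), so it's in the infill interior.

infill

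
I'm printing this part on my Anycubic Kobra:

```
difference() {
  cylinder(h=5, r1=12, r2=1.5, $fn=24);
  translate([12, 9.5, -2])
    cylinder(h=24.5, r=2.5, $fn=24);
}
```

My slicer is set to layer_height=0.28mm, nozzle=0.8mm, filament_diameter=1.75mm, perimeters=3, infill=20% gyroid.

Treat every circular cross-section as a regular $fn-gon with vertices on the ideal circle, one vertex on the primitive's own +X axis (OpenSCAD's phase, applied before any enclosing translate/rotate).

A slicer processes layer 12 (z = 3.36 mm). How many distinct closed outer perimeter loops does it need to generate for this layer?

1

At z = 3.36 mm: the cone: at t=0.672 of its height the radius interpolates to r₁+(r₂−r₁)t = 4.944, giving a regular 24-gon of that circumradius; the cylinder at (12, 9.5): section is a regular 24-gon, circumradius r=2.5; Subtracting the remaining from the first: starting from the cone, the r=2.5 cylinder at (12, 9.5) misses the remaining region (no effect) — 1 connected region. The result has 1 disconnected region.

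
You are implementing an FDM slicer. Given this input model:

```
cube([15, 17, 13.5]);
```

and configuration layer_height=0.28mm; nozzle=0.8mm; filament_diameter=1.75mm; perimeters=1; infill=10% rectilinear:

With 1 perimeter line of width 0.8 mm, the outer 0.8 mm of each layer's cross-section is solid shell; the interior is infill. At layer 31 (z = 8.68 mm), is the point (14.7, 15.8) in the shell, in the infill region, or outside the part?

shell

At z = 8.68 mm: the cube is present — its section is the full 15×17 rectangle. Overall, the cross-section is a single solid region. The nearest boundary edge runs (15.00, 0.00)→(15.00, 17.00); distance from the point to it = 0.30 mm. The point is inside the cross-section, 0.30 mm from the nearest boundary — within the 0.8 mm shell band (1 × 0.8).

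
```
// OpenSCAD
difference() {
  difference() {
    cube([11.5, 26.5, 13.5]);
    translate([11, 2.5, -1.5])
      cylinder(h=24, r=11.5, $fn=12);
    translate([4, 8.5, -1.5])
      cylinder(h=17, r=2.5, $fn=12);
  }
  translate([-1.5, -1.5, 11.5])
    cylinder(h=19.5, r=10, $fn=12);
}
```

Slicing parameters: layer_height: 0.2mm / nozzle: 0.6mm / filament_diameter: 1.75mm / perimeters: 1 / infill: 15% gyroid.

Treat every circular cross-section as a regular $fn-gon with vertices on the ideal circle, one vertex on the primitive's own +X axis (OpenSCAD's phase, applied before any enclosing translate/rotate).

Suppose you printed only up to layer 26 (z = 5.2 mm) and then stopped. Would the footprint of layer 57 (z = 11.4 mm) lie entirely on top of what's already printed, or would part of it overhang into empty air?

Compare the two slices. At z = 5.2: the cube is present — its section is the full 11.5×26.5 rectangle (area 304.75 mm²); the r=11.5 cylinder at (11, 2.5) gives a regular 12-gon of circumradius 11.5 (constant along its height) (area = (12/2)·11.500²·sin(360°/12) = 396.75 mm²); the r=2.5 cylinder at (4, 8.5) gives a regular 12-gon of circumradius 2.5 (constant along its height) (area = (12/2)·2.500²·sin(360°/12) = 18.75 mm²); Subtracting the remaining from the first: starting from the 11.5×26.5 cube (304.75 mm²), the r=11.5 cylinder at (11, 2.5) partially overlaps it — only the 133.13 mm² overlap (of its 396.75 mm²) is removed, clipping the outline; the r=2.5 cylinder at (4, 8.5) partially overlaps it — only the 1.08 mm² overlap (of its 18.75 mm²) is removed, clipping the outline — area = 170.54 mm²; the cylinder at (-1.5, -1.5) does not reach this height (z outside [11.5, 31]); Subtracting the remaining from the first: none of the subtracted shapes is present at this height, so the result so far is unchanged — area = 170.54 mm². At z = 11.4: the cube is present — its section is the full 11.5×26.5 rectangle (area 304.75 mm²); the r=11.5 cylinder at (11, 2.5) contributes a regular 12-gon of circumradius 11.5 (area = (12/2)·11.500²·sin(360°/12) = 396.75 mm²); the cylinder at (4, 8.5): section is a regular 12-gon, circumradius r=2.5 (area = (12/2)·2.500²·sin(360°/12) = 18.75 mm²); After the difference (first − rest): starting from the 11.5×26.5 cube (304.75 mm²), the r=11.5 cylinder at (11, 2.5) partially overlaps it — only the 133.13 mm² overlap (of its 396.75 mm²) is removed, clipping the outline; the r=2.5 cylinder at (4, 8.5) partially overlaps it — only the 1.08 mm² overlap (of its 18.75 mm²) is removed, clipping the outline — area = 170.54 mm²; the cylinder at (-1.5, -1.5) is absent (z outside [11.5, 31]); Subtracting the remaining from the first: none of the subtracted shapes is present at this height, so the result so far is unchanged — area = 170.54 mm². Checking containment: the cross-section at z = 11.4 is a subset of the cross-section at z = 5.2.

entirely on top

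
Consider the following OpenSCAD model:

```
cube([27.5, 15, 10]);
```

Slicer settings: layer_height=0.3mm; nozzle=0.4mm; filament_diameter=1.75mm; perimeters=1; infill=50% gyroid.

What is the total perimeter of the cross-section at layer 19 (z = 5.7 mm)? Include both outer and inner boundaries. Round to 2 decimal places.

85.00 mm

At z = 5.7 mm: the cube (footprint 27.5×15) is included at this height (perimeter 85.00 mm). Overall, the cross-section is a single solid region. Total boundary length (outer) = 85.00 mm.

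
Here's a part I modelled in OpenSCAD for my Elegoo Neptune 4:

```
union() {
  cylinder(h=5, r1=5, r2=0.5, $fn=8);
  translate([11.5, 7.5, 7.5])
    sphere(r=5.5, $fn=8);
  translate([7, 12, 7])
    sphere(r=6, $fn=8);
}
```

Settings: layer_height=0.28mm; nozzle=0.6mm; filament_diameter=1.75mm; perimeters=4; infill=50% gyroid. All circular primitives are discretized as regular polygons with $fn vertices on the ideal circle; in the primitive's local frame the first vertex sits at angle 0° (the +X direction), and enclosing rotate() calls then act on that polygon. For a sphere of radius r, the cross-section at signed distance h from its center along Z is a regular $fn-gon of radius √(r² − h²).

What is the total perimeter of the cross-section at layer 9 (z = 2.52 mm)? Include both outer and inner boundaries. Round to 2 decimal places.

55.46 mm

At z = 2.52 mm: the cone contributes a regular 8-gon of circumradius 2.732 (interpolated between r1=5 and r2=0.5 at t=0.504) (perimeter = 2·8·2.732·sin(180°/8) = 16.73 mm); the r=5.5 sphere at (11.5, 7.5) contributes a regular 8-gon of circumradius √(5.5²−4.98²) = 2.334 (perimeter = 2·8·2.334·sin(180°/8) = 14.29 mm); the r=6 sphere at (7, 12) slices to a regular 8-gon of circumradius 3.991 (√(r²−h²) with h=4.48 from center) (perimeter = 2·8·3.991·sin(180°/8) = 24.44 mm); Taking the union: the 3 present regions are separate (no shared area or edge), so areas and boundary lengths simply add and each stays a separate island — boundary = 55.46 mm. Overall, the cross-section has 3 separate islands. Total boundary length (outer) = 55.46 mm.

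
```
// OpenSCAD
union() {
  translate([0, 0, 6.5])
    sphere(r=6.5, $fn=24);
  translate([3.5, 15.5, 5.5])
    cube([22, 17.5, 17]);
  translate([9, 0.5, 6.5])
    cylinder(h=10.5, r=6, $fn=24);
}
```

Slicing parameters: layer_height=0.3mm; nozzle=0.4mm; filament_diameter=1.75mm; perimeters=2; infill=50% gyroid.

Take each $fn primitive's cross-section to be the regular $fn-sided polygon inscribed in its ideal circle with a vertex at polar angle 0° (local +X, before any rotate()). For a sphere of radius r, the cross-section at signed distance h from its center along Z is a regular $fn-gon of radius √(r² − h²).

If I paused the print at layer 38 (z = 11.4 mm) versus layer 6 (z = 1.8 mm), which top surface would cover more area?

layer 38 (z = 11.4 mm)

Layer 38 (z = 11.4): the sphere: section is a regular 24-gon, circumradius = √(r²−h²) = √(6.5²−4.9²) = 4.271 (area = (24/2)·4.271²·sin(360°/24) = 56.65 mm²); the 22×17.5 cube at (3.5, 15.5) contributes its full rectangle (area 385.00 mm²); the cylinder at (9, 0.5): section is a regular 24-gon, circumradius r=6 (area = (24/2)·6.000²·sin(360°/24) = 111.81 mm²); Taking the union: the regions partially overlap — summed areas 553.46 mm² minus the doubly-counted overlap 3.82 mm² gives 549.64 mm² — area = 549.64 mm². So its area = 549.64 mm². Layer 6 (z = 1.8): the r=6.5 sphere slices to a regular 24-gon of circumradius 4.490 (√(r²−h²) with h=4.7 from center) (area = (24/2)·4.490²·sin(360°/24) = 62.61 mm²); the cube at (3.5, 15.5) is absent (z outside [5.5, 22.5]); the cylinder at (9, 0.5) is absent (z outside [6.5, 17]); Combining (union): only the r=6.5 sphere is present, so the union is just that shape — area = 62.61 mm². So its area = 62.61 mm². Layer 38 is larger (549.64 vs 62.61 mm²).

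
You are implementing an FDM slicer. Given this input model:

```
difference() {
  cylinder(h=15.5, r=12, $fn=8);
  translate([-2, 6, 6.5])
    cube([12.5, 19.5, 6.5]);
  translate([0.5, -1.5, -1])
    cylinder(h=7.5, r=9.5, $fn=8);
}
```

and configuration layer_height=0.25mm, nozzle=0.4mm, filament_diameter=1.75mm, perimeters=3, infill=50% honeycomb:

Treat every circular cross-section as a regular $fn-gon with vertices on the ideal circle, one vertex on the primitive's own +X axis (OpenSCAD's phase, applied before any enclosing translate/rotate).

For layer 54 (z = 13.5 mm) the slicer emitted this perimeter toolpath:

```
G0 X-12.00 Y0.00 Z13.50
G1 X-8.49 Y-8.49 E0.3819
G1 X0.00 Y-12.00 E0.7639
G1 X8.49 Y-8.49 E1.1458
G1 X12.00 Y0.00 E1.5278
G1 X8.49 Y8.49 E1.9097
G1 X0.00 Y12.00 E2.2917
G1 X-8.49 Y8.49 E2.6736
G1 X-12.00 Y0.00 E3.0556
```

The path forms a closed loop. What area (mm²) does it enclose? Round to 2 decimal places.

Apply the shoelace formula to the sequence of (X, Y) vertices; enclosed area = 407.52 mm².

407.52 mm²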